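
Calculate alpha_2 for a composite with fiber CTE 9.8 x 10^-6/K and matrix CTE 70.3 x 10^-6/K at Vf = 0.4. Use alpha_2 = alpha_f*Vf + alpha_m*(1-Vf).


alpha_2 = alpha_f*Vf + alpha_m*(1-Vf) = 9.8*0.4 + 70.3*0.6 = 46.1 x 10^-6/K

46.1 x 10^-6/K


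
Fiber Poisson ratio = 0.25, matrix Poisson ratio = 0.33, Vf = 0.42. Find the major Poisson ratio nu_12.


nu_12 = nu_f*Vf + nu_m*(1-Vf) = 0.25*0.42 + 0.33*0.58 = 0.2964

0.2964


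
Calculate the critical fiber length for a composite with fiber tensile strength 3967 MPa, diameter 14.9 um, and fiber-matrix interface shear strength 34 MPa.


Lc = sigma_f * d / (2 * tau_i) = 3967 * 14.9 / (2 * 34) = 869.2 um

869.2 um


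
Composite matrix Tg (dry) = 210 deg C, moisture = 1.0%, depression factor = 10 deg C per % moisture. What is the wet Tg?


Tg_wet = Tg_dry - k*moisture = 210 - 10*1.0 = 200.0 deg C

200.0 deg C


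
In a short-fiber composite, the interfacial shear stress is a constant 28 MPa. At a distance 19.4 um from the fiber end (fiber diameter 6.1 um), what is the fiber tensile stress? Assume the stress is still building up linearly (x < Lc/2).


Force balance: sigma_f * (pi*d^2/4) = tau * (pi*d) * x  ->  sigma_f = 4 * tau * x / d
sigma_f = 4 * 28 * 19.4 / 6.1 = 356.2 MPa

356.2 MPa


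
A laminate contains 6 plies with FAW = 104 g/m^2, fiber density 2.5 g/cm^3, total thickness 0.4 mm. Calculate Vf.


Vf = n * FAW / (rho_f * h * 1000) = 6 * 104 / (2.5 * 0.4 * 1000) = 0.624

0.624


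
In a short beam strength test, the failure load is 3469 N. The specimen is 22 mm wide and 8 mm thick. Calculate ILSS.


ILSS = 3F/(4bh) = 3*3469/(4*22*8) = 14.78 MPa

14.78 MPa


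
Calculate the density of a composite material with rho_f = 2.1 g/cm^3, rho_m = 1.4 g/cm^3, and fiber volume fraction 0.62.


rho_c = rho_f*Vf + rho_m*(1-Vf) = 2.1*0.62 + 1.4*0.38 = 1.834 g/cm^3

1.834 g/cm^3


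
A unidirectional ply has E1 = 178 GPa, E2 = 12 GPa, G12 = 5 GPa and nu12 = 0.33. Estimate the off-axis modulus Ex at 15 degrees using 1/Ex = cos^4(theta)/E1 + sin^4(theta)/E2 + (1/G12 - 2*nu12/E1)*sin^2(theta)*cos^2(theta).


cos^4(15) = 0.870513, sin^4(15) = 0.004487, sin^2(15)*cos^2(15) = 0.0625
1/G12 - 2*nu12/E1 = 1/5 - 2*0.33/178 = 0.196292 GPa^-1
1/Ex = 0.870513/178 + 0.004487/12 + 0.196292*0.0625 = 0.0175327 GPa^-1
Ex = 57.04 GPa

57.04 GPa


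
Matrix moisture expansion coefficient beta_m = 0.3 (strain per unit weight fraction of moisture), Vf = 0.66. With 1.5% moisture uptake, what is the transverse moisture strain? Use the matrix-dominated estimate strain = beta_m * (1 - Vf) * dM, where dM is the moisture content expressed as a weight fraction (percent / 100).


dM = 1.5/100 = 0.015
strain = beta_m * (1-Vf) * dM = 0.3 * 0.34 * 0.015 = 0.00153

0.00153


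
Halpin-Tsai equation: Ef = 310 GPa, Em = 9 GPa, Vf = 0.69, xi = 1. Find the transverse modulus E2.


eta = (Ef/Em - 1)/(Ef/Em + xi) = (34.4444 - 1)/(34.4444 + 1) = 0.9436
E2 = Em*(1+xi*eta*Vf)/(1-eta*Vf) = 42.59 GPa

42.59 GPa


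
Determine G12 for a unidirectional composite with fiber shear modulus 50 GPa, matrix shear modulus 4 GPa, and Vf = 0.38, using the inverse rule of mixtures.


1/G12 = Vf/Gf + (1-Vf)/Gm = 0.38/50 + 0.62/4
G12 = 6.15 GPa

6.15 GPa


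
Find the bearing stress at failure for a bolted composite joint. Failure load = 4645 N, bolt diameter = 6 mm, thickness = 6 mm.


sigma_br = F/(d*h) = 4645/(6*6) = 129.0 MPa

129.0 MPa


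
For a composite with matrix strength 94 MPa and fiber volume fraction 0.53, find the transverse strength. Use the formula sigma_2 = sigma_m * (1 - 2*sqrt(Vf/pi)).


factor = 1 - 2*sqrt(0.53/pi) = 0.1785
sigma_2 = 94 * 0.1785 = 16.78 MPa

16.78 MPa


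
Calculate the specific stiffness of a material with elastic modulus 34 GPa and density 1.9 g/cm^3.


Specific stiffness = E/rho = 34/1.9 = 17.9 GPa/(g/cm^3)

17.9 GPa/(g/cm^3)


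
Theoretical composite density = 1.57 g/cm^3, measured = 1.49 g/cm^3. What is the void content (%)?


Void% = (rho_theo - rho_actual)/rho_theo * 100 = (1.57 - 1.49)/1.57 * 100 = 5.1%

5.1%


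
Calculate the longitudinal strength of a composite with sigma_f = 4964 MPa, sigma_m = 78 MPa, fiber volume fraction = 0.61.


sigma_1 = sigma_f*Vf + sigma_m*(1-Vf) = 4964*0.61 + 78*0.39 = 3058.5 MPa

3058.5 MPa


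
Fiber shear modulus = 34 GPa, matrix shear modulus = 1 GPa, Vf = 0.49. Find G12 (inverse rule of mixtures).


1/G12 = Vf/Gf + (1-Vf)/Gm = 0.49/34 + 0.51/1
G12 = 1.91 GPa

1.91 GPa


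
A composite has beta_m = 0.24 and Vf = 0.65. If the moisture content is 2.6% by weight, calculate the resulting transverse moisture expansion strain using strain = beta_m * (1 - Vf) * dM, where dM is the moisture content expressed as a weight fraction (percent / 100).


dM = 2.6/100 = 0.026
strain = beta_m * (1-Vf) * dM = 0.24 * 0.35 * 0.026 = 0.002184

0.002184


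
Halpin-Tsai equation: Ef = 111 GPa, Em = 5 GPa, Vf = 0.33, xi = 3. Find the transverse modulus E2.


eta = (Ef/Em - 1)/(Ef/Em + xi) = (22.2 - 1)/(22.2 + 3) = 0.8413
E2 = Em*(1+xi*eta*Vf)/(1-eta*Vf) = 12.69 GPa

12.69 GPa


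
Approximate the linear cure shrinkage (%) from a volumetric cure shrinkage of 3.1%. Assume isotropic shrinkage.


Linear shrinkage ≈ vol_shrink/3 = 3.1/3 = 1.033%

1.033%


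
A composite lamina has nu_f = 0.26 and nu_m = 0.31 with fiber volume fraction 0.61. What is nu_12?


nu_12 = nu_f*Vf + nu_m*(1-Vf) = 0.26*0.61 + 0.31*0.39 = 0.2795

0.2795


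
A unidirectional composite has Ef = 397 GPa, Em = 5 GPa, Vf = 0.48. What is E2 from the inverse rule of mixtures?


1/E2 = Vf/Ef + (1-Vf)/Em = 0.48/397 + 0.52/5
E2 = 9.5 GPa

9.5 GPa


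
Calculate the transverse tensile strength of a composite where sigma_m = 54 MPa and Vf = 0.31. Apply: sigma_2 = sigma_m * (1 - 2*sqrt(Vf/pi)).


factor = 1 - 2*sqrt(0.31/pi) = 0.3717
sigma_2 = 54 * 0.3717 = 20.07 MPa

20.07 MPa


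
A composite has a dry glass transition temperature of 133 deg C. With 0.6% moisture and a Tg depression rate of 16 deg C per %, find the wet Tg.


Tg_wet = Tg_dry - k*moisture = 133 - 16*0.6 = 123.4 deg C

123.4 deg C


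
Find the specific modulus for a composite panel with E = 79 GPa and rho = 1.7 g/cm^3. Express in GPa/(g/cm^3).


Specific stiffness = E/rho = 79/1.7 = 46.5 GPa/(g/cm^3)

46.5 GPa/(g/cm^3)


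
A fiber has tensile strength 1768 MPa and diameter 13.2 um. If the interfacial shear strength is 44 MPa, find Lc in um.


Lc = sigma_f * d / (2 * tau_i) = 1768 * 13.2 / (2 * 44) = 265.2 um

265.2 um


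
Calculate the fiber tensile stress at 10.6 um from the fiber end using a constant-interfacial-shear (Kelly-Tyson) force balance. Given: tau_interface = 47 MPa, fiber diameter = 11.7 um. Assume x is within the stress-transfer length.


Force balance: sigma_f * (pi*d^2/4) = tau * (pi*d) * x  ->  sigma_f = 4 * tau * x / d
sigma_f = 4 * 47 * 10.6 / 11.7 = 170.3 MPa

170.3 MPa


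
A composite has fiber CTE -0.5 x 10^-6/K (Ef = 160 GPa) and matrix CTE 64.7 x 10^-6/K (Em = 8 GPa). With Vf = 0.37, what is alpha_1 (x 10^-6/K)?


E1 = Ef*Vf + Em*(1-Vf) = 64.24
alpha_1 = (alpha_f*Ef*Vf + alpha_m*Em*(1-Vf))/E1 = 4.62 x 10^-6/K

4.62 x 10^-6/K


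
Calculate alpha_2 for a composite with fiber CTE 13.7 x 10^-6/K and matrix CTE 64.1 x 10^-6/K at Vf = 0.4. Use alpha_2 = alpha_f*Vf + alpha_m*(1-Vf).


alpha_2 = alpha_f*Vf + alpha_m*(1-Vf) = 13.7*0.4 + 64.1*0.6 = 43.9 x 10^-6/K

43.9 x 10^-6/K


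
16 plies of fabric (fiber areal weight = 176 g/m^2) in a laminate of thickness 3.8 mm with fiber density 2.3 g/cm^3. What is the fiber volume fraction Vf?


Vf = n * FAW / (rho_f * h * 1000) = 16 * 176 / (2.3 * 3.8 * 1000) = 0.3222

0.3222


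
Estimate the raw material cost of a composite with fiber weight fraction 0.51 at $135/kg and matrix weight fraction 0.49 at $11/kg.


Cost = cost_f*Wf + cost_m*Wm = 135*0.51 + 11*0.49 = $74.24/kg

$74.24/kg


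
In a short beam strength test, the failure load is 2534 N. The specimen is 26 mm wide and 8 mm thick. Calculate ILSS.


ILSS = 3F/(4bh) = 3*2534/(4*26*8) = 9.14 MPa

9.14 MPa


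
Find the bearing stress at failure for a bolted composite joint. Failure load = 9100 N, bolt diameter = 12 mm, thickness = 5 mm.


sigma_br = F/(d*h) = 9100/(12*5) = 151.7 MPa

151.7 MPa


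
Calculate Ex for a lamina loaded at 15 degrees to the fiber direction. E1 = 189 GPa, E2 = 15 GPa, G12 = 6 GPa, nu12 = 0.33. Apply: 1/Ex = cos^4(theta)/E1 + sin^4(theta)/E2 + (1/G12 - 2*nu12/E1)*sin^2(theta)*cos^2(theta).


cos^4(15) = 0.870513, sin^4(15) = 0.004487, sin^2(15)*cos^2(15) = 0.0625
1/G12 - 2*nu12/E1 = 1/6 - 2*0.33/189 = 0.163175 GPa^-1
1/Ex = 0.870513/189 + 0.004487/15 + 0.163175*0.0625 = 0.0151035 GPa^-1
Ex = 66.21 GPa

66.21 GPa


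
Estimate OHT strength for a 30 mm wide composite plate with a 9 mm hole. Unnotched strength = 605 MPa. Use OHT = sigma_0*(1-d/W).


OHT = sigma_0*(1-d/W) = 605*(1-9/30) = 423.5 MPa

423.5 MPa


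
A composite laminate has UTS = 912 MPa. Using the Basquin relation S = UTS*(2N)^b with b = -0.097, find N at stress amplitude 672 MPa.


N = 0.5 * (S/UTS)^(1/b) = 0.5 * (672/912)^(1/-0.097) = 11.6478 cycles

11.6478 cycles


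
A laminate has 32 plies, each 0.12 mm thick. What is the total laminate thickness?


h = n * t_ply = 32 * 0.12 = 3.84 mm

3.84 mm


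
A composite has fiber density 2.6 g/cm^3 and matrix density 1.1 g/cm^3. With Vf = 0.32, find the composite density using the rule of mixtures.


rho_c = rho_f*Vf + rho_m*(1-Vf) = 2.6*0.32 + 1.1*0.68 = 1.58 g/cm^3

1.58 g/cm^3


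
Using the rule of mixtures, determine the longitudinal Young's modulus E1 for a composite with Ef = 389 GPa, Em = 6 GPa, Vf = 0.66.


E1 = Ef*Vf + Em*(1-Vf) = 389*0.66 + 6*0.34 = 258.78 GPa

258.78 GPa


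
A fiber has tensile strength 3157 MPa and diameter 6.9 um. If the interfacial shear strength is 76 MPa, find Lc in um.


Lc = sigma_f * d / (2 * tau_i) = 3157 * 6.9 / (2 * 76) = 143.3 um

143.3 um


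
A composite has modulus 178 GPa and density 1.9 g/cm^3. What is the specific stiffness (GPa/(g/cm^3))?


Specific stiffness = E/rho = 178/1.9 = 93.7 GPa/(g/cm^3)

93.7 GPa/(g/cm^3)


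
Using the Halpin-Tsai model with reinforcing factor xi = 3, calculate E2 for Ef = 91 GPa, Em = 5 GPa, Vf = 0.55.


eta = (Ef/Em - 1)/(Ef/Em + xi) = (18.2 - 1)/(18.2 + 3) = 0.8113
E2 = Em*(1+xi*eta*Vf)/(1-eta*Vf) = 21.12 GPa

21.12 GPa


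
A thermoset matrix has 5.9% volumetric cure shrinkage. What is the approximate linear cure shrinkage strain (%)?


Linear shrinkage ≈ vol_shrink/3 = 5.9/3 = 1.967%

1.967%


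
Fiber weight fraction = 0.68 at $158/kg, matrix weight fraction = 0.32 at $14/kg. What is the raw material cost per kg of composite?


Cost = cost_f*Wf + cost_m*Wm = 158*0.68 + 14*0.32 = $111.92/kg

$111.92/kg


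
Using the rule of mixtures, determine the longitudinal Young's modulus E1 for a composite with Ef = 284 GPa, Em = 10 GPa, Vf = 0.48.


E1 = Ef*Vf + Em*(1-Vf) = 284*0.48 + 10*0.52 = 141.52 GPa

141.52 GPa


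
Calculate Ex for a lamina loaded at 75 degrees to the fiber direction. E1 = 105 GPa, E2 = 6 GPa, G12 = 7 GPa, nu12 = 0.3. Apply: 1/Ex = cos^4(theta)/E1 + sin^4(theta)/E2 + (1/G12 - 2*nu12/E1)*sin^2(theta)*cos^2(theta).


cos^4(75) = 0.004487, sin^4(75) = 0.870513, sin^2(75)*cos^2(75) = 0.0625
1/G12 - 2*nu12/E1 = 1/7 - 2*0.3/105 = 0.137143 GPa^-1
1/Ex = 0.004487/105 + 0.870513/6 + 0.137143*0.0625 = 0.1536996 GPa^-1
Ex = 6.51 GPa

6.51 GPa


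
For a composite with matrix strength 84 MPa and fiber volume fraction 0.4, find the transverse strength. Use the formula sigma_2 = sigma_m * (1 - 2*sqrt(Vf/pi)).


factor = 1 - 2*sqrt(0.4/pi) = 0.2864
sigma_2 = 84 * 0.2864 = 24.05 MPa

24.05 MPa


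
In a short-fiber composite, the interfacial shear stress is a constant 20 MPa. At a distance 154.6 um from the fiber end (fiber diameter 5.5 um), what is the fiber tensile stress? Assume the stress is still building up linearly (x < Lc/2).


Force balance: sigma_f * (pi*d^2/4) = tau * (pi*d) * x  ->  sigma_f = 4 * tau * x / d
sigma_f = 4 * 20 * 154.6 / 5.5 = 2248.7 MPa

2248.7 MPa


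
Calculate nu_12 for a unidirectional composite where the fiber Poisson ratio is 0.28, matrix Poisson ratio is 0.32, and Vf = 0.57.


nu_12 = nu_f*Vf + nu_m*(1-Vf) = 0.28*0.57 + 0.32*0.43 = 0.2972

0.2972


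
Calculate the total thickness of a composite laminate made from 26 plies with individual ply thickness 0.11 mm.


h = n * t_ply = 26 * 0.11 = 2.86 mm

2.86 mm


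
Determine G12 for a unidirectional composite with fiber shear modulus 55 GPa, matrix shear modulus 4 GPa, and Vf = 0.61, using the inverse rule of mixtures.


1/G12 = Vf/Gf + (1-Vf)/Gm = 0.61/55 + 0.39/4
G12 = 9.21 GPa

9.21 GPa


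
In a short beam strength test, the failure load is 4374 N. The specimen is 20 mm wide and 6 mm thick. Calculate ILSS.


ILSS = 3F/(4bh) = 3*4374/(4*20*6) = 27.34 MPa

27.34 MPa


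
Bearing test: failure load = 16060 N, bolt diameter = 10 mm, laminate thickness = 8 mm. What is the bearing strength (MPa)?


sigma_br = F/(d*h) = 16060/(10*8) = 200.8 MPa

200.8 MPa


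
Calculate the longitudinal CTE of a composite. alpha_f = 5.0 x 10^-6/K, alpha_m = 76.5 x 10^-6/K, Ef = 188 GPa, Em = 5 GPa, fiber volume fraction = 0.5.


E1 = Ef*Vf + Em*(1-Vf) = 96.5
alpha_1 = (alpha_f*Ef*Vf + alpha_m*Em*(1-Vf))/E1 = 6.85 x 10^-6/K

6.85 x 10^-6/K


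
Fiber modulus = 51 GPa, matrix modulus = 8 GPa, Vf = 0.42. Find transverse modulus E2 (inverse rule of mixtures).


1/E2 = Vf/Ef + (1-Vf)/Em = 0.42/51 + 0.58/8
E2 = 12.39 GPa

12.39 GPa


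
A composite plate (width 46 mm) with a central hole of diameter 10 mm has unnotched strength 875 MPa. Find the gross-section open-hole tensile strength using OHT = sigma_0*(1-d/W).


OHT = sigma_0*(1-d/W) = 875*(1-10/46) = 684.8 MPa

684.8 MPa


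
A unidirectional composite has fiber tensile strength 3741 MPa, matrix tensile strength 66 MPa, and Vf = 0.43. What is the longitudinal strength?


sigma_1 = sigma_f*Vf + sigma_m*(1-Vf) = 3741*0.43 + 66*0.57 = 1646.3 MPa

1646.3 MPa


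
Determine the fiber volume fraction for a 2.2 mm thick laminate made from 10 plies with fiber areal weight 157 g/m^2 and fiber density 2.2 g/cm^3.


Vf = n * FAW / (rho_f * h * 1000) = 10 * 157 / (2.2 * 2.2 * 1000) = 0.3244

0.3244


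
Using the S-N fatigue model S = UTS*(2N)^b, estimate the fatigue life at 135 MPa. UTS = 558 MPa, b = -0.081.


N = 0.5 * (S/UTS)^(1/b) = 0.5 * (135/558)^(1/-0.081) = 2.0306e+07 cycles

2.0306e+07 cycles


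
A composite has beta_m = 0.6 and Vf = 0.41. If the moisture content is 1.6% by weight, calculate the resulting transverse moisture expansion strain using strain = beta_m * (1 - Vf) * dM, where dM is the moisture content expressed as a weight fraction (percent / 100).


dM = 1.6/100 = 0.016
strain = beta_m * (1-Vf) * dM = 0.6 * 0.59 * 0.016 = 0.005664

0.005664


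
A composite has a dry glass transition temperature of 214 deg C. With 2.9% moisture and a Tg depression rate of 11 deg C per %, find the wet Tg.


Tg_wet = Tg_dry - k*moisture = 214 - 11*2.9 = 182.1 deg C

182.1 deg C


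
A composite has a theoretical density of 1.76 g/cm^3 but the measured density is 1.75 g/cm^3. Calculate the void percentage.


Void% = (rho_theo - rho_actual)/rho_theo * 100 = (1.76 - 1.75)/1.76 * 100 = 0.57%

0.57%


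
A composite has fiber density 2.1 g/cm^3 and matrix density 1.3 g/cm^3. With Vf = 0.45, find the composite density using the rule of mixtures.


rho_c = rho_f*Vf + rho_m*(1-Vf) = 2.1*0.45 + 1.3*0.55 = 1.66 g/cm^3

1.66 g/cm^3


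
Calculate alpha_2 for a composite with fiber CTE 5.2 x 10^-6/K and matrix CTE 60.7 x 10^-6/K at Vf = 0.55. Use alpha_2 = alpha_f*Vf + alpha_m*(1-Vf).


alpha_2 = alpha_f*Vf + alpha_m*(1-Vf) = 5.2*0.55 + 60.7*0.45 = 30.2 x 10^-6/K

30.2 x 10^-6/K


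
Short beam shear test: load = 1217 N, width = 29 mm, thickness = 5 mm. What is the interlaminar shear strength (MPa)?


ILSS = 3F/(4bh) = 3*1217/(4*29*5) = 6.29 MPa

6.29 MPa


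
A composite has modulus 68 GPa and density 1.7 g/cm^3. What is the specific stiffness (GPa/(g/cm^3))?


Specific stiffness = E/rho = 68/1.7 = 40.0 GPa/(g/cm^3)

40.0 GPa/(g/cm^3)


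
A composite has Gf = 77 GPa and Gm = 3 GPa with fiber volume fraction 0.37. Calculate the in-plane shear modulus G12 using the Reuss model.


1/G12 = Vf/Gf + (1-Vf)/Gm = 0.37/77 + 0.63/3
G12 = 4.66 GPa

4.66 GPa


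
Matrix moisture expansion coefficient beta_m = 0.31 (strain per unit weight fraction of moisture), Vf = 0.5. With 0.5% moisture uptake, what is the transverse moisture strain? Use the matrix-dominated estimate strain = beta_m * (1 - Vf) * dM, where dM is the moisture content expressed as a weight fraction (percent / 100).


dM = 0.5/100 = 0.005
strain = beta_m * (1-Vf) * dM = 0.31 * 0.5 * 0.005 = 0.000775

0.000775


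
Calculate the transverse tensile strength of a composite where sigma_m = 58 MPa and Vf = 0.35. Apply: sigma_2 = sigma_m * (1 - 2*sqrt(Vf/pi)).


factor = 1 - 2*sqrt(0.35/pi) = 0.3324
sigma_2 = 58 * 0.3324 = 19.28 MPa

19.28 MPa


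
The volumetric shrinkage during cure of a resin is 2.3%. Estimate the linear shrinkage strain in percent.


Linear shrinkage ≈ vol_shrink/3 = 2.3/3 = 0.767%

0.767%


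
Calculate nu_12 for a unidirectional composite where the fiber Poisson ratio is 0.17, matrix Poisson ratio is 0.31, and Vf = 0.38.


nu_12 = nu_f*Vf + nu_m*(1-Vf) = 0.17*0.38 + 0.31*0.62 = 0.2568

0.2568


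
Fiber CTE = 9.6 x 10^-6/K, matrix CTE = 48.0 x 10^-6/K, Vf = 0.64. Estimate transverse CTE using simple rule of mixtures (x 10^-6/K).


alpha_2 = alpha_f*Vf + alpha_m*(1-Vf) = 9.6*0.64 + 48.0*0.36 = 23.4 x 10^-6/K

23.4 x 10^-6/K


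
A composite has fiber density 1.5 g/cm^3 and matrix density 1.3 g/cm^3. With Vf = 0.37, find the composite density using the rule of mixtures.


rho_c = rho_f*Vf + rho_m*(1-Vf) = 1.5*0.37 + 1.3*0.63 = 1.374 g/cm^3

1.374 g/cm^3


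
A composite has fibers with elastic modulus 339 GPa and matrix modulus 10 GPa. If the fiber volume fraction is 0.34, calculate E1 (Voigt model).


E1 = Ef*Vf + Em*(1-Vf) = 339*0.34 + 10*0.66 = 121.86 GPa

121.86 GPa


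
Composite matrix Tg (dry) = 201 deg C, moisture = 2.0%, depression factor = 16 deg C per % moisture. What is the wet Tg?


Tg_wet = Tg_dry - k*moisture = 201 - 16*2.0 = 169.0 deg C

169.0 deg C


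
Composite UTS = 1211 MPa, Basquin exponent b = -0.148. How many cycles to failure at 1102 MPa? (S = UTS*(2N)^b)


N = 0.5 * (S/UTS)^(1/b) = 0.5 * (1102/1211)^(1/-0.148) = 0.9457 cycles

0.9457 cycles


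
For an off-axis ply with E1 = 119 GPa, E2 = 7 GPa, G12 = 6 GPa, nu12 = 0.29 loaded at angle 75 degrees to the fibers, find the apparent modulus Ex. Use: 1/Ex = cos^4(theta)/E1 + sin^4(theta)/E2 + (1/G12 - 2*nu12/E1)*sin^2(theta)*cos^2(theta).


cos^4(75) = 0.004487, sin^4(75) = 0.870513, sin^2(75)*cos^2(75) = 0.0625
1/G12 - 2*nu12/E1 = 1/6 - 2*0.29/119 = 0.161793 GPa^-1
1/Ex = 0.004487/119 + 0.870513/7 + 0.161793*0.0625 = 0.1345087 GPa^-1
Ex = 7.43 GPa

7.43 GPa


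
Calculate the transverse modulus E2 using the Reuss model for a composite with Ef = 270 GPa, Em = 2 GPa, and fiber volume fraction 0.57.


1/E2 = Vf/Ef + (1-Vf)/Em = 0.57/270 + 0.43/2
E2 = 4.61 GPa

4.61 GPa


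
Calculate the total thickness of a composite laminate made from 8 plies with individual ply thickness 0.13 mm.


h = n * t_ply = 8 * 0.13 = 1.04 mm

1.04 mm


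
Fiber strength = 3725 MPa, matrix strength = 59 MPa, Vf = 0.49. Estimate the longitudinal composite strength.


sigma_1 = sigma_f*Vf + sigma_m*(1-Vf) = 3725*0.49 + 59*0.51 = 1855.3 MPa

1855.3 MPa


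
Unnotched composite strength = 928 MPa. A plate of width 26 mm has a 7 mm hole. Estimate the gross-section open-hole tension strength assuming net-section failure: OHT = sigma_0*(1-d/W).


OHT = sigma_0*(1-d/W) = 928*(1-7/26) = 678.2 MPa

678.2 MPa


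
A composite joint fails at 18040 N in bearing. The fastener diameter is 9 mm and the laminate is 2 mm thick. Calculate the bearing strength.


sigma_br = F/(d*h) = 18040/(9*2) = 1002.2 MPa

1002.2 MPa


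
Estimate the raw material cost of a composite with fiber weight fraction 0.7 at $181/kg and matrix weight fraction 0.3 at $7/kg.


Cost = cost_f*Wf + cost_m*Wm = 181*0.7 + 7*0.3 = $128.8/kg

$128.8/kg


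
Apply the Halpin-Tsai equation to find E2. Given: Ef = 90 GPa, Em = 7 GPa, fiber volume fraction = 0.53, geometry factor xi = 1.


eta = (Ef/Em - 1)/(Ef/Em + xi) = (12.8571 - 1)/(12.8571 + 1) = 0.8557
E2 = Em*(1+xi*eta*Vf)/(1-eta*Vf) = 18.62 GPa

18.62 GPa


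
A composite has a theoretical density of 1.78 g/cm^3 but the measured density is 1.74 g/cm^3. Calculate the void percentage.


Void% = (rho_theo - rho_actual)/rho_theo * 100 = (1.78 - 1.74)/1.78 * 100 = 2.25%

2.25%


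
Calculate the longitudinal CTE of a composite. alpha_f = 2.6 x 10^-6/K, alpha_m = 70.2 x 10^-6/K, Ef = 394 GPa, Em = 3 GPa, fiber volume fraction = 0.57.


E1 = Ef*Vf + Em*(1-Vf) = 225.87
alpha_1 = (alpha_f*Ef*Vf + alpha_m*Em*(1-Vf))/E1 = 2.99 x 10^-6/K

2.99 x 10^-6/K


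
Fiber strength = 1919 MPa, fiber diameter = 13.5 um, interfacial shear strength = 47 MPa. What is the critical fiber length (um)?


Lc = sigma_f * d / (2 * tau_i) = 1919 * 13.5 / (2 * 47) = 275.6 um

275.6 um


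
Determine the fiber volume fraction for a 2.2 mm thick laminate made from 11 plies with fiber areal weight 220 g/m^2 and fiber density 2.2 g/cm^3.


Vf = n * FAW / (rho_f * h * 1000) = 11 * 220 / (2.2 * 2.2 * 1000) = 0.5

0.5


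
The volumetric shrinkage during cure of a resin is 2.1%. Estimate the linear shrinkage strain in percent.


Linear shrinkage ≈ vol_shrink/3 = 2.1/3 = 0.7%

0.7%


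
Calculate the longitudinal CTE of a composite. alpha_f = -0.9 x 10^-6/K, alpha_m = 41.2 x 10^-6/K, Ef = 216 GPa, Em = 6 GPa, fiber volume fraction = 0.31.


E1 = Ef*Vf + Em*(1-Vf) = 71.1
alpha_1 = (alpha_f*Ef*Vf + alpha_m*Em*(1-Vf))/E1 = 1.55 x 10^-6/K

1.55 x 10^-6/K


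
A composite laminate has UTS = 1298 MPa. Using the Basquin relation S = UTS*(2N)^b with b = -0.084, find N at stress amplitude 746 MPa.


N = 0.5 * (S/UTS)^(1/b) = 0.5 * (746/1298)^(1/-0.084) = 365.1676 cycles

365.1676 cycles


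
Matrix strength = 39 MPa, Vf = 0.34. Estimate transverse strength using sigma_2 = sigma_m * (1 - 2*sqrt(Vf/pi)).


factor = 1 - 2*sqrt(0.34/pi) = 0.342
sigma_2 = 39 * 0.342 = 13.34 MPa

13.34 MPa


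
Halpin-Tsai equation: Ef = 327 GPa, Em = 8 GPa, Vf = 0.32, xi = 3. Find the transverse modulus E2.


eta = (Ef/Em - 1)/(Ef/Em + xi) = (40.875 - 1)/(40.875 + 3) = 0.9088
E2 = Em*(1+xi*eta*Vf)/(1-eta*Vf) = 21.12 GPa

21.12 GPa


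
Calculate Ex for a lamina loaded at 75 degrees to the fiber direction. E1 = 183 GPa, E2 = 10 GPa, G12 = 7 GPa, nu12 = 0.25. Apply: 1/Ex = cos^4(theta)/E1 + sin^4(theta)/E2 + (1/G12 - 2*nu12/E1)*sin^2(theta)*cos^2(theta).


cos^4(75) = 0.004487, sin^4(75) = 0.870513, sin^2(75)*cos^2(75) = 0.0625
1/G12 - 2*nu12/E1 = 1/7 - 2*0.25/183 = 0.140125 GPa^-1
1/Ex = 0.004487/183 + 0.870513/10 + 0.140125*0.0625 = 0.0958336 GPa^-1
Ex = 10.43 GPa

10.43 GPa


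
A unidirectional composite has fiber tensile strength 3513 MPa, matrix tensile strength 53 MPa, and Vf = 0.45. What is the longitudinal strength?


sigma_1 = sigma_f*Vf + sigma_m*(1-Vf) = 3513*0.45 + 53*0.55 = 1610.0 MPa

1610.0 MPa


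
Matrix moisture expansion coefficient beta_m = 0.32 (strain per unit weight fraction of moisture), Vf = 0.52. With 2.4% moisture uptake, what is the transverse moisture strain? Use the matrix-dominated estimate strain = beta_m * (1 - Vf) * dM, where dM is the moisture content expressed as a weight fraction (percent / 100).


dM = 2.4/100 = 0.024
strain = beta_m * (1-Vf) * dM = 0.32 * 0.48 * 0.024 = 0.0036864

0.0036864


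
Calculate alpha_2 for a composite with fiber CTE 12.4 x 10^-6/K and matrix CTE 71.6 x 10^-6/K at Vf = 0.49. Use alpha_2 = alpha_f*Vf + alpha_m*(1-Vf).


alpha_2 = alpha_f*Vf + alpha_m*(1-Vf) = 12.4*0.49 + 71.6*0.51 = 42.6 x 10^-6/K

42.6 x 10^-6/K


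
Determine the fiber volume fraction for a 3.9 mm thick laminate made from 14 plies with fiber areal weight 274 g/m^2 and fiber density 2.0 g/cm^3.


Vf = n * FAW / (rho_f * h * 1000) = 14 * 274 / (2.0 * 3.9 * 1000) = 0.4918

0.4918


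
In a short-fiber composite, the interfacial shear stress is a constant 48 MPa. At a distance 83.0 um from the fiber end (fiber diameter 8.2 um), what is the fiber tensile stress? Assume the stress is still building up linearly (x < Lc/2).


Force balance: sigma_f * (pi*d^2/4) = tau * (pi*d) * x  ->  sigma_f = 4 * tau * x / d
sigma_f = 4 * 48 * 83.0 / 8.2 = 1943.4 MPa

1943.4 MPa


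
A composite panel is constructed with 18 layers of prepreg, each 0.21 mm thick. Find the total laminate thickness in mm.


h = n * t_ply = 18 * 0.21 = 3.78 mm

3.78 mm


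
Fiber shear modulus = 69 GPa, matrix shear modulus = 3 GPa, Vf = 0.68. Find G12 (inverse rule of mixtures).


1/G12 = Vf/Gf + (1-Vf)/Gm = 0.68/69 + 0.32/3
G12 = 8.58 GPa

8.58 GPa


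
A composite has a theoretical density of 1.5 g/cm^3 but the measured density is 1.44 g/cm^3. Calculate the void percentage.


Void% = (rho_theo - rho_actual)/rho_theo * 100 = (1.5 - 1.44)/1.5 * 100 = 4.0%

4.0%


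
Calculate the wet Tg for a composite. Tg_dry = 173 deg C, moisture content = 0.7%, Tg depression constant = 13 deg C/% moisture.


Tg_wet = Tg_dry - k*moisture = 173 - 13*0.7 = 163.9 deg C

163.9 deg C


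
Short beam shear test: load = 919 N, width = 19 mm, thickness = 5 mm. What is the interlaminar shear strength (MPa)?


ILSS = 3F/(4bh) = 3*919/(4*19*5) = 7.26 MPa

7.26 MPa


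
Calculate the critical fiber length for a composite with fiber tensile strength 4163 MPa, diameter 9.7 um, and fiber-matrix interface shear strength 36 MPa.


Lc = sigma_f * d / (2 * tau_i) = 4163 * 9.7 / (2 * 36) = 560.8 um

560.8 um


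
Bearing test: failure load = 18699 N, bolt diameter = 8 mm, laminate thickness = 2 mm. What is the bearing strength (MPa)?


sigma_br = F/(d*h) = 18699/(8*2) = 1168.7 MPa

1168.7 MPa


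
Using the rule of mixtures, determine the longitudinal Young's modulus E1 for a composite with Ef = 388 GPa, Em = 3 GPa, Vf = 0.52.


E1 = Ef*Vf + Em*(1-Vf) = 388*0.52 + 3*0.48 = 203.2 GPa

203.2 GPa


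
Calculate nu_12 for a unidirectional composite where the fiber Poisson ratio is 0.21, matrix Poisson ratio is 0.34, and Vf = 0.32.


nu_12 = nu_f*Vf + nu_m*(1-Vf) = 0.21*0.32 + 0.34*0.68 = 0.2984

0.2984


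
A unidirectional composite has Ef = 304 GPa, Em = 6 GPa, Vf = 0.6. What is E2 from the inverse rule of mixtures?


1/E2 = Vf/Ef + (1-Vf)/Em = 0.6/304 + 0.4/6
E2 = 14.57 GPa

14.57 GPa


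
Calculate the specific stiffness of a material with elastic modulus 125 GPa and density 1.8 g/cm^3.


Specific stiffness = E/rho = 125/1.8 = 69.4 GPa/(g/cm^3)

69.4 GPa/(g/cm^3)


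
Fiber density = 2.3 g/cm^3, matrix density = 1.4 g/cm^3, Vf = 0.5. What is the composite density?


rho_c = rho_f*Vf + rho_m*(1-Vf) = 2.3*0.5 + 1.4*0.5 = 1.85 g/cm^3

1.85 g/cm^3


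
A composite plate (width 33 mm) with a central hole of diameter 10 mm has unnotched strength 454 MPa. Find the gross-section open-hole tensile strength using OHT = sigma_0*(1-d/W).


OHT = sigma_0*(1-d/W) = 454*(1-10/33) = 316.4 MPa

316.4 MPa


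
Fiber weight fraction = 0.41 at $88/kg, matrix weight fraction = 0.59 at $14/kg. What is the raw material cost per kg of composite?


Cost = cost_f*Wf + cost_m*Wm = 88*0.41 + 14*0.59 = $44.34/kg

$44.34/kg


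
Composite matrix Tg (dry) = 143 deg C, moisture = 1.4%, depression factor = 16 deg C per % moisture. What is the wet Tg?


Tg_wet = Tg_dry - k*moisture = 143 - 16*1.4 = 120.6 deg C

120.6 deg C


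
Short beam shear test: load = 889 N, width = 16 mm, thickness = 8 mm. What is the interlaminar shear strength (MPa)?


ILSS = 3F/(4bh) = 3*889/(4*16*8) = 5.21 MPa

5.21 MPa


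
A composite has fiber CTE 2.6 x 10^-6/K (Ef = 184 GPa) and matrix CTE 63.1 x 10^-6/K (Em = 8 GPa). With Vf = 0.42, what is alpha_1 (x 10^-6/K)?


E1 = Ef*Vf + Em*(1-Vf) = 81.92
alpha_1 = (alpha_f*Ef*Vf + alpha_m*Em*(1-Vf))/E1 = 6.03 x 10^-6/K

6.03 x 10^-6/K


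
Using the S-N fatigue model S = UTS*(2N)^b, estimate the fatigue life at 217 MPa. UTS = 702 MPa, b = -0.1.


N = 0.5 * (S/UTS)^(1/b) = 0.5 * (217/702)^(1/-0.1) = 62768.7944 cycles

62768.7944 cycles


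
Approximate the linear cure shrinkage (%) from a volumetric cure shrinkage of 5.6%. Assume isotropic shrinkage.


Linear shrinkage ≈ vol_shrink/3 = 5.6/3 = 1.867%

1.867%


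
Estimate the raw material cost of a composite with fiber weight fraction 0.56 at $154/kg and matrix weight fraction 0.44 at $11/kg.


Cost = cost_f*Wf + cost_m*Wm = 154*0.56 + 11*0.44 = $91.08/kg

$91.08/kg


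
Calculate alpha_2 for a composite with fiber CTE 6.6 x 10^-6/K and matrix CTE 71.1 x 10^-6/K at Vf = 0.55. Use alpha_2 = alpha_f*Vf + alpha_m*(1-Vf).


alpha_2 = alpha_f*Vf + alpha_m*(1-Vf) = 6.6*0.55 + 71.1*0.45 = 35.6 x 10^-6/K

35.6 x 10^-6/K


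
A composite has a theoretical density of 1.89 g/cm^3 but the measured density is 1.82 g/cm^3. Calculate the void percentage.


Void% = (rho_theo - rho_actual)/rho_theo * 100 = (1.89 - 1.82)/1.89 * 100 = 3.7%

3.7%


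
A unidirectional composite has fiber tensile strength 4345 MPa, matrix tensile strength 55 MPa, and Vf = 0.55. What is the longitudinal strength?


sigma_1 = sigma_f*Vf + sigma_m*(1-Vf) = 4345*0.55 + 55*0.45 = 2414.5 MPa

2414.5 MPa


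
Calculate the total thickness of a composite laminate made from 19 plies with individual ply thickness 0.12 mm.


h = n * t_ply = 19 * 0.12 = 2.28 mm

2.28 mm


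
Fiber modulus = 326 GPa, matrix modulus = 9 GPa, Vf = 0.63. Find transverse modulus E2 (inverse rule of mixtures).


1/E2 = Vf/Ef + (1-Vf)/Em = 0.63/326 + 0.37/9
E2 = 23.23 GPa

23.23 GPa


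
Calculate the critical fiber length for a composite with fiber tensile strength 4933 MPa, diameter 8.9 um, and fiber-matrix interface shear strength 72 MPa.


Lc = sigma_f * d / (2 * tau_i) = 4933 * 8.9 / (2 * 72) = 304.9 um

304.9 um


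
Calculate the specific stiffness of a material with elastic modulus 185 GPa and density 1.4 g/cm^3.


Specific stiffness = E/rho = 185/1.4 = 132.1 GPa/(g/cm^3)

132.1 GPa/(g/cm^3)


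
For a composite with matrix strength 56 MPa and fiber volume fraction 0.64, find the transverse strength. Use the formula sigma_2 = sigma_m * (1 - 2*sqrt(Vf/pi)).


factor = 1 - 2*sqrt(0.64/pi) = 0.0973
sigma_2 = 56 * 0.0973 = 5.45 MPa

5.45 MPa


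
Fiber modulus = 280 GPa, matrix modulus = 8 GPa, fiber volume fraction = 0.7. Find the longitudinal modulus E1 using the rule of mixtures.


E1 = Ef*Vf + Em*(1-Vf) = 280*0.7 + 8*0.3 = 198.4 GPa

198.4 GPa


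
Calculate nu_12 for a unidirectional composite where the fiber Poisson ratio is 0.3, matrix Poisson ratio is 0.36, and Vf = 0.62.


nu_12 = nu_f*Vf + nu_m*(1-Vf) = 0.3*0.62 + 0.36*0.38 = 0.3228

0.3228


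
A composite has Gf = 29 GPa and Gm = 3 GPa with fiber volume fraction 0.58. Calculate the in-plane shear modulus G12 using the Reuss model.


1/G12 = Vf/Gf + (1-Vf)/Gm = 0.58/29 + 0.42/3
G12 = 6.25 GPa

6.25 GPa


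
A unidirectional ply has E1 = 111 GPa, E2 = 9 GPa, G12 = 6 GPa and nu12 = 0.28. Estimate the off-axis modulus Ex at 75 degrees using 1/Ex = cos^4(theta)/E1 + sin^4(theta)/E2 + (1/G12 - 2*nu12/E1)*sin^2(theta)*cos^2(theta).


cos^4(75) = 0.004487, sin^4(75) = 0.870513, sin^2(75)*cos^2(75) = 0.0625
1/G12 - 2*nu12/E1 = 1/6 - 2*0.28/111 = 0.161622 GPa^-1
1/Ex = 0.004487/111 + 0.870513/9 + 0.161622*0.0625 = 0.1068654 GPa^-1
Ex = 9.36 GPa

9.36 GPa


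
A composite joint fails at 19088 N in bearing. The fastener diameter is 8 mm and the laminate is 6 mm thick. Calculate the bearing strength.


sigma_br = F/(d*h) = 19088/(8*6) = 397.7 MPa

397.7 MPa


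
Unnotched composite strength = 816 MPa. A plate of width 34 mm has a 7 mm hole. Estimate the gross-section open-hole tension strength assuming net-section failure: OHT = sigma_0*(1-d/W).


OHT = sigma_0*(1-d/W) = 816*(1-7/34) = 648.0 MPa

648.0 MPa


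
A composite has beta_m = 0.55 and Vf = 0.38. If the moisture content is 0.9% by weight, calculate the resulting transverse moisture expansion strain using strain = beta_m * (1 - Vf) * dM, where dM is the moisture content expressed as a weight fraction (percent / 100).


dM = 0.9/100 = 0.009
strain = beta_m * (1-Vf) * dM = 0.55 * 0.62 * 0.009 = 0.003069

0.003069


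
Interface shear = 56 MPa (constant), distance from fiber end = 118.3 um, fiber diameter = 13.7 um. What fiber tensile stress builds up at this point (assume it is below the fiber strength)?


Force balance: sigma_f * (pi*d^2/4) = tau * (pi*d) * x  ->  sigma_f = 4 * tau * x / d
sigma_f = 4 * 56 * 118.3 / 13.7 = 1934.2 MPa

1934.2 MPa


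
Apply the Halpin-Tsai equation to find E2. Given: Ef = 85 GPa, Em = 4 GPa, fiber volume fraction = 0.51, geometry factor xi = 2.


eta = (Ef/Em - 1)/(Ef/Em + xi) = (21.25 - 1)/(21.25 + 2) = 0.871
E2 = Em*(1+xi*eta*Vf)/(1-eta*Vf) = 13.59 GPa

13.59 GPa


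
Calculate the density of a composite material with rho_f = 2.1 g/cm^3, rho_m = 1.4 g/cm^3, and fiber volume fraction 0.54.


rho_c = rho_f*Vf + rho_m*(1-Vf) = 2.1*0.54 + 1.4*0.46 = 1.778 g/cm^3

1.778 g/cm^3


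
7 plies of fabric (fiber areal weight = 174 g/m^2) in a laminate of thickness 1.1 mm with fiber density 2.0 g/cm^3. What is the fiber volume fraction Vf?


Vf = n * FAW / (rho_f * h * 1000) = 7 * 174 / (2.0 * 1.1 * 1000) = 0.5536

0.5536


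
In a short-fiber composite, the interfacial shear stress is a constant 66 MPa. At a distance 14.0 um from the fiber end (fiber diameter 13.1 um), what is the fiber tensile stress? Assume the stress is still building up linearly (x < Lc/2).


Force balance: sigma_f * (pi*d^2/4) = tau * (pi*d) * x  ->  sigma_f = 4 * tau * x / d
sigma_f = 4 * 66 * 14.0 / 13.1 = 282.1 MPa

282.1 MPa


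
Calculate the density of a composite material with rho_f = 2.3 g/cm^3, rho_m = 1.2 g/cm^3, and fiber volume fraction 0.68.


rho_c = rho_f*Vf + rho_m*(1-Vf) = 2.3*0.68 + 1.2*0.32 = 1.948 g/cm^3

1.948 g/cm^3


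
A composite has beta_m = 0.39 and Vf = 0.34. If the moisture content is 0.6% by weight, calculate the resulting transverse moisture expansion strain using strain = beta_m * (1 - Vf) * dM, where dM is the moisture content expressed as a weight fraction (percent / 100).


dM = 0.6/100 = 0.006
strain = beta_m * (1-Vf) * dM = 0.39 * 0.66 * 0.006 = 0.0015444

0.0015444


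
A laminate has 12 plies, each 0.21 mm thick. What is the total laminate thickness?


h = n * t_ply = 12 * 0.21 = 2.52 mm

2.52 mm


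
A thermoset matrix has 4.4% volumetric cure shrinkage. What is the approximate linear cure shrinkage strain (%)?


Linear shrinkage ≈ vol_shrink/3 = 4.4/3 = 1.467%

1.467%


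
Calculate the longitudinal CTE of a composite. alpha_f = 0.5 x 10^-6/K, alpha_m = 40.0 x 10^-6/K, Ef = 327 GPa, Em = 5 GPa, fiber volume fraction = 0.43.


E1 = Ef*Vf + Em*(1-Vf) = 143.46
alpha_1 = (alpha_f*Ef*Vf + alpha_m*Em*(1-Vf))/E1 = 1.28 x 10^-6/K

1.28 x 10^-6/K


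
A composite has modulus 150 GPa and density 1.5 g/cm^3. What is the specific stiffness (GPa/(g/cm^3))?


Specific stiffness = E/rho = 150/1.5 = 100.0 GPa/(g/cm^3)

100.0 GPa/(g/cm^3)


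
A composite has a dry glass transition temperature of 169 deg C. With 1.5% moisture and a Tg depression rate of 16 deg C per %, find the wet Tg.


Tg_wet = Tg_dry - k*moisture = 169 - 16*1.5 = 145.0 deg C

145.0 deg C


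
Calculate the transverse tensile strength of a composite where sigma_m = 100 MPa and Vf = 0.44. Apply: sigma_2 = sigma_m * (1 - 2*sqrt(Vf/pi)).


factor = 1 - 2*sqrt(0.44/pi) = 0.2515
sigma_2 = 100 * 0.2515 = 25.15 MPa

25.15 MPa


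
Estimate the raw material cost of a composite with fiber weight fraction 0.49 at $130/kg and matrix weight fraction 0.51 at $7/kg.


Cost = cost_f*Wf + cost_m*Wm = 130*0.49 + 7*0.51 = $67.27/kg

$67.27/kg


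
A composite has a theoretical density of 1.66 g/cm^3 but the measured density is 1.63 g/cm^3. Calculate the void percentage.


Void% = (rho_theo - rho_actual)/rho_theo * 100 = (1.66 - 1.63)/1.66 * 100 = 1.81%

1.81%


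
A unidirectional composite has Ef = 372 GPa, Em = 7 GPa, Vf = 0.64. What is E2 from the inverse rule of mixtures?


1/E2 = Vf/Ef + (1-Vf)/Em = 0.64/372 + 0.36/7
E2 = 18.82 GPa

18.82 GPa


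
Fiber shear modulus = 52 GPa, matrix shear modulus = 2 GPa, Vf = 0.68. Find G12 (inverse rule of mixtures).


1/G12 = Vf/Gf + (1-Vf)/Gm = 0.68/52 + 0.32/2
G12 = 5.78 GPa

5.78 GPa


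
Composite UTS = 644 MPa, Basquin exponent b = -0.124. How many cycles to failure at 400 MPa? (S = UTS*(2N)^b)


N = 0.5 * (S/UTS)^(1/b) = 0.5 * (400/644)^(1/-0.124) = 23.2767 cycles

23.2767 cycles


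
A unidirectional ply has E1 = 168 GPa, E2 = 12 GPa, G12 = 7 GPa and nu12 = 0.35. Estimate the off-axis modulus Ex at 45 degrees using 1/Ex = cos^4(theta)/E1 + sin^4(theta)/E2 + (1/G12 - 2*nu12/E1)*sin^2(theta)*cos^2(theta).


cos^4(45) = 0.25, sin^4(45) = 0.25, sin^2(45)*cos^2(45) = 0.25
1/G12 - 2*nu12/E1 = 1/7 - 2*0.35/168 = 0.13869 GPa^-1
1/Ex = 0.25/168 + 0.25/12 + 0.13869*0.25 = 0.056994 GPa^-1
Ex = 17.55 GPa

17.55 GPa


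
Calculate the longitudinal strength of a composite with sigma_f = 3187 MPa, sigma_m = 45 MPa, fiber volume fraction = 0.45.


sigma_1 = sigma_f*Vf + sigma_m*(1-Vf) = 3187*0.45 + 45*0.55 = 1458.9 MPa

1458.9 MPa


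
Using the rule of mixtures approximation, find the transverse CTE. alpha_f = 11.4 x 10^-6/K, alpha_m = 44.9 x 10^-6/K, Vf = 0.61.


alpha_2 = alpha_f*Vf + alpha_m*(1-Vf) = 11.4*0.61 + 44.9*0.39 = 24.5 x 10^-6/K

24.5 x 10^-6/K


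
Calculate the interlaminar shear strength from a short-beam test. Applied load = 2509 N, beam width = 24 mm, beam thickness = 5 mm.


ILSS = 3F/(4bh) = 3*2509/(4*24*5) = 15.68 MPa

15.68 MPa


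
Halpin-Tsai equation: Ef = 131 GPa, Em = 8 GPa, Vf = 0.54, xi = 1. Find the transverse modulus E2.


eta = (Ef/Em - 1)/(Ef/Em + xi) = (16.375 - 1)/(16.375 + 1) = 0.8849
E2 = Em*(1+xi*eta*Vf)/(1-eta*Vf) = 22.64 GPa

22.64 GPa


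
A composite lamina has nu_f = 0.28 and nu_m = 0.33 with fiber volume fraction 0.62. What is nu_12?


nu_12 = nu_f*Vf + nu_m*(1-Vf) = 0.28*0.62 + 0.33*0.38 = 0.299

0.299


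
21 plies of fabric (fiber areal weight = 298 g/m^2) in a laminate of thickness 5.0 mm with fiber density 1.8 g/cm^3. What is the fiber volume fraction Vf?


Vf = n * FAW / (rho_f * h * 1000) = 21 * 298 / (1.8 * 5.0 * 1000) = 0.6953

0.6953


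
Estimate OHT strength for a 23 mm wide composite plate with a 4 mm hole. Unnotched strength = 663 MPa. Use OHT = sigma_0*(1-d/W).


OHT = sigma_0*(1-d/W) = 663*(1-4/23) = 547.7 MPa

547.7 MPa


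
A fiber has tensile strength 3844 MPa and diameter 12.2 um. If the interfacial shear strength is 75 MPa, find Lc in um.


Lc = sigma_f * d / (2 * tau_i) = 3844 * 12.2 / (2 * 75) = 312.6 um

312.6 um


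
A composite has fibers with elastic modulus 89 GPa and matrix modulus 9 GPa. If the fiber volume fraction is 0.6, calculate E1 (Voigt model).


E1 = Ef*Vf + Em*(1-Vf) = 89*0.6 + 9*0.4 = 57.0 GPa

57.0 GPa


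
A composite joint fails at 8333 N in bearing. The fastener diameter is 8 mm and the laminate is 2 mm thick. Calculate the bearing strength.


sigma_br = F/(d*h) = 8333/(8*2) = 520.8 MPa

520.8 MPa


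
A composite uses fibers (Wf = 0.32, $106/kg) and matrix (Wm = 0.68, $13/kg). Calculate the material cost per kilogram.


Cost = cost_f*Wf + cost_m*Wm = 106*0.32 + 13*0.68 = $42.76/kg

$42.76/kg
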